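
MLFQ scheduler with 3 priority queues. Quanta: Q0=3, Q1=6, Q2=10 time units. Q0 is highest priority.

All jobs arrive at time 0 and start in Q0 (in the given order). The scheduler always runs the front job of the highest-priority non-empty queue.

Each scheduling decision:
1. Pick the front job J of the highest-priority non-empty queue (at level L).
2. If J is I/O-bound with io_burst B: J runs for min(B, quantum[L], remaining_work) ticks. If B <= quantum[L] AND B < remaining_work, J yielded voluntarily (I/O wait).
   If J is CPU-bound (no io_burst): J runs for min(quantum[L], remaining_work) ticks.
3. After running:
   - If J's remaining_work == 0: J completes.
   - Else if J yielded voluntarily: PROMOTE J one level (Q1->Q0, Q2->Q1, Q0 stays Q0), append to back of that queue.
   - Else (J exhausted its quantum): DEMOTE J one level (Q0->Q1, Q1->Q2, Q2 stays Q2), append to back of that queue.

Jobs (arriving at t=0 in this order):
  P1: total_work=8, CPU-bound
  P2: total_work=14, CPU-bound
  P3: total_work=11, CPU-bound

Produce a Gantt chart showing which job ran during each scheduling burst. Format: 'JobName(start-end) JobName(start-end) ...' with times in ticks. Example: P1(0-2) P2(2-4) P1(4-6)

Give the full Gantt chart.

Answer: P1(0-3) P2(3-6) P3(6-9) P1(9-14) P2(14-20) P3(20-26) P2(26-31) P3(31-33)

Derivation:
t=0-3: P1@Q0 runs 3, rem=5, quantum used, demote→Q1. Q0=[P2,P3] Q1=[P1] Q2=[]
t=3-6: P2@Q0 runs 3, rem=11, quantum used, demote→Q1. Q0=[P3] Q1=[P1,P2] Q2=[]
t=6-9: P3@Q0 runs 3, rem=8, quantum used, demote→Q1. Q0=[] Q1=[P1,P2,P3] Q2=[]
t=9-14: P1@Q1 runs 5, rem=0, completes. Q0=[] Q1=[P2,P3] Q2=[]
t=14-20: P2@Q1 runs 6, rem=5, quantum used, demote→Q2. Q0=[] Q1=[P3] Q2=[P2]
t=20-26: P3@Q1 runs 6, rem=2, quantum used, demote→Q2. Q0=[] Q1=[] Q2=[P2,P3]
t=26-31: P2@Q2 runs 5, rem=0, completes. Q0=[] Q1=[] Q2=[P3]
t=31-33: P3@Q2 runs 2, rem=0, completes. Q0=[] Q1=[] Q2=[]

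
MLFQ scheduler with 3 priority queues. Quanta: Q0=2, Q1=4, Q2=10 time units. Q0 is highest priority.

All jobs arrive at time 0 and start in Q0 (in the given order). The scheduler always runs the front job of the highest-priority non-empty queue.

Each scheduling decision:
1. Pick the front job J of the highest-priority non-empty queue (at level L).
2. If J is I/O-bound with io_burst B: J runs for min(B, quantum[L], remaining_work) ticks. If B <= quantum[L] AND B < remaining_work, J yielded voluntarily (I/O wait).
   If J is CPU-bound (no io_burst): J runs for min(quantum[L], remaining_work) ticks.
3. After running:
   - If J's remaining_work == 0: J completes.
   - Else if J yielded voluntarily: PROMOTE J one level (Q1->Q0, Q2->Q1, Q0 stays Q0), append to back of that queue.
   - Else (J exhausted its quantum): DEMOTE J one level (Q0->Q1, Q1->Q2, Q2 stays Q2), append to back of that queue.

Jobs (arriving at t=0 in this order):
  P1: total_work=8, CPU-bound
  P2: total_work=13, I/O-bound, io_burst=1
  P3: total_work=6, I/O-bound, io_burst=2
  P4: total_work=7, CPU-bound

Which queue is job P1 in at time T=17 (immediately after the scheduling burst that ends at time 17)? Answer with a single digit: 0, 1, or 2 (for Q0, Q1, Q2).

Answer: 1

Derivation:
t=0-2: P1@Q0 runs 2, rem=6, quantum used, demote→Q1. Q0=[P2,P3,P4] Q1=[P1] Q2=[]
t=2-3: P2@Q0 runs 1, rem=12, I/O yield, promote→Q0. Q0=[P3,P4,P2] Q1=[P1] Q2=[]
t=3-5: P3@Q0 runs 2, rem=4, I/O yield, promote→Q0. Q0=[P4,P2,P3] Q1=[P1] Q2=[]
t=5-7: P4@Q0 runs 2, rem=5, quantum used, demote→Q1. Q0=[P2,P3] Q1=[P1,P4] Q2=[]
t=7-8: P2@Q0 runs 1, rem=11, I/O yield, promote→Q0. Q0=[P3,P2] Q1=[P1,P4] Q2=[]
t=8-10: P3@Q0 runs 2, rem=2, I/O yield, promote→Q0. Q0=[P2,P3] Q1=[P1,P4] Q2=[]
t=10-11: P2@Q0 runs 1, rem=10, I/O yield, promote→Q0. Q0=[P3,P2] Q1=[P1,P4] Q2=[]
t=11-13: P3@Q0 runs 2, rem=0, completes. Q0=[P2] Q1=[P1,P4] Q2=[]
t=13-14: P2@Q0 runs 1, rem=9, I/O yield, promote→Q0. Q0=[P2] Q1=[P1,P4] Q2=[]
t=14-15: P2@Q0 runs 1, rem=8, I/O yield, promote→Q0. Q0=[P2] Q1=[P1,P4] Q2=[]
t=15-16: P2@Q0 runs 1, rem=7, I/O yield, promote→Q0. Q0=[P2] Q1=[P1,P4] Q2=[]
t=16-17: P2@Q0 runs 1, rem=6, I/O yield, promote→Q0. Q0=[P2] Q1=[P1,P4] Q2=[]
t=17-18: P2@Q0 runs 1, rem=5, I/O yield, promote→Q0. Q0=[P2] Q1=[P1,P4] Q2=[]
t=18-19: P2@Q0 runs 1, rem=4, I/O yield, promote→Q0. Q0=[P2] Q1=[P1,P4] Q2=[]
t=19-20: P2@Q0 runs 1, rem=3, I/O yield, promote→Q0. Q0=[P2] Q1=[P1,P4] Q2=[]
t=20-21: P2@Q0 runs 1, rem=2, I/O yield, promote→Q0. Q0=[P2] Q1=[P1,P4] Q2=[]
t=21-22: P2@Q0 runs 1, rem=1, I/O yield, promote→Q0. Q0=[P2] Q1=[P1,P4] Q2=[]
t=22-23: P2@Q0 runs 1, rem=0, completes. Q0=[] Q1=[P1,P4] Q2=[]
t=23-27: P1@Q1 runs 4, rem=2, quantum used, demote→Q2. Q0=[] Q1=[P4] Q2=[P1]
t=27-31: P4@Q1 runs 4, rem=1, quantum used, demote→Q2. Q0=[] Q1=[] Q2=[P1,P4]
t=31-33: P1@Q2 runs 2, rem=0, completes. Q0=[] Q1=[] Q2=[P4]
t=33-34: P4@Q2 runs 1, rem=0, completes. Q0=[] Q1=[] Q2=[]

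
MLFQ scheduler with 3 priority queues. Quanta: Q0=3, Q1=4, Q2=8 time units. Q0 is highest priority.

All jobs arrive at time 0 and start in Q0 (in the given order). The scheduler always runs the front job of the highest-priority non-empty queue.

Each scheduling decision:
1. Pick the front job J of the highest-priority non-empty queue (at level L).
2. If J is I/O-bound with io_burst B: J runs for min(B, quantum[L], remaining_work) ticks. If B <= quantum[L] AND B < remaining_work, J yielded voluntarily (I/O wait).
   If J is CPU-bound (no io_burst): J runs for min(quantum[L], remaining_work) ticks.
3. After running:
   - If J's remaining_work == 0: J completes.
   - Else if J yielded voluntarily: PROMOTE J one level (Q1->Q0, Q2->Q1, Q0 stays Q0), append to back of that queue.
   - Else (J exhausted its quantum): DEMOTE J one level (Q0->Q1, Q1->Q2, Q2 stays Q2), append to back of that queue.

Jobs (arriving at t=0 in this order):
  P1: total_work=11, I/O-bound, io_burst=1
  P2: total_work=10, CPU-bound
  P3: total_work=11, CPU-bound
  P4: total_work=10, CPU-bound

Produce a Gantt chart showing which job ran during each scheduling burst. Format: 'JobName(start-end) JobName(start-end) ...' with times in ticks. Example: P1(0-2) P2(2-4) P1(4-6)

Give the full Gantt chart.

t=0-1: P1@Q0 runs 1, rem=10, I/O yield, promote→Q0. Q0=[P2,P3,P4,P1] Q1=[] Q2=[]
t=1-4: P2@Q0 runs 3, rem=7, quantum used, demote→Q1. Q0=[P3,P4,P1] Q1=[P2] Q2=[]
t=4-7: P3@Q0 runs 3, rem=8, quantum used, demote→Q1. Q0=[P4,P1] Q1=[P2,P3] Q2=[]
t=7-10: P4@Q0 runs 3, rem=7, quantum used, demote→Q1. Q0=[P1] Q1=[P2,P3,P4] Q2=[]
t=10-11: P1@Q0 runs 1, rem=9, I/O yield, promote→Q0. Q0=[P1] Q1=[P2,P3,P4] Q2=[]
t=11-12: P1@Q0 runs 1, rem=8, I/O yield, promote→Q0. Q0=[P1] Q1=[P2,P3,P4] Q2=[]
t=12-13: P1@Q0 runs 1, rem=7, I/O yield, promote→Q0. Q0=[P1] Q1=[P2,P3,P4] Q2=[]
t=13-14: P1@Q0 runs 1, rem=6, I/O yield, promote→Q0. Q0=[P1] Q1=[P2,P3,P4] Q2=[]
t=14-15: P1@Q0 runs 1, rem=5, I/O yield, promote→Q0. Q0=[P1] Q1=[P2,P3,P4] Q2=[]
t=15-16: P1@Q0 runs 1, rem=4, I/O yield, promote→Q0. Q0=[P1] Q1=[P2,P3,P4] Q2=[]
t=16-17: P1@Q0 runs 1, rem=3, I/O yield, promote→Q0. Q0=[P1] Q1=[P2,P3,P4] Q2=[]
t=17-18: P1@Q0 runs 1, rem=2, I/O yield, promote→Q0. Q0=[P1] Q1=[P2,P3,P4] Q2=[]
t=18-19: P1@Q0 runs 1, rem=1, I/O yield, promote→Q0. Q0=[P1] Q1=[P2,P3,P4] Q2=[]
t=19-20: P1@Q0 runs 1, rem=0, completes. Q0=[] Q1=[P2,P3,P4] Q2=[]
t=20-24: P2@Q1 runs 4, rem=3, quantum used, demote→Q2. Q0=[] Q1=[P3,P4] Q2=[P2]
t=24-28: P3@Q1 runs 4, rem=4, quantum used, demote→Q2. Q0=[] Q1=[P4] Q2=[P2,P3]
t=28-32: P4@Q1 runs 4, rem=3, quantum used, demote→Q2. Q0=[] Q1=[] Q2=[P2,P3,P4]
t=32-35: P2@Q2 runs 3, rem=0, completes. Q0=[] Q1=[] Q2=[P3,P4]
t=35-39: P3@Q2 runs 4, rem=0, completes. Q0=[] Q1=[] Q2=[P4]
t=39-42: P4@Q2 runs 3, rem=0, completes. Q0=[] Q1=[] Q2=[]

Answer: P1(0-1) P2(1-4) P3(4-7) P4(7-10) P1(10-11) P1(11-12) P1(12-13) P1(13-14) P1(14-15) P1(15-16) P1(16-17) P1(17-18) P1(18-19) P1(19-20) P2(20-24) P3(24-28) P4(28-32) P2(32-35) P3(35-39) P4(39-42)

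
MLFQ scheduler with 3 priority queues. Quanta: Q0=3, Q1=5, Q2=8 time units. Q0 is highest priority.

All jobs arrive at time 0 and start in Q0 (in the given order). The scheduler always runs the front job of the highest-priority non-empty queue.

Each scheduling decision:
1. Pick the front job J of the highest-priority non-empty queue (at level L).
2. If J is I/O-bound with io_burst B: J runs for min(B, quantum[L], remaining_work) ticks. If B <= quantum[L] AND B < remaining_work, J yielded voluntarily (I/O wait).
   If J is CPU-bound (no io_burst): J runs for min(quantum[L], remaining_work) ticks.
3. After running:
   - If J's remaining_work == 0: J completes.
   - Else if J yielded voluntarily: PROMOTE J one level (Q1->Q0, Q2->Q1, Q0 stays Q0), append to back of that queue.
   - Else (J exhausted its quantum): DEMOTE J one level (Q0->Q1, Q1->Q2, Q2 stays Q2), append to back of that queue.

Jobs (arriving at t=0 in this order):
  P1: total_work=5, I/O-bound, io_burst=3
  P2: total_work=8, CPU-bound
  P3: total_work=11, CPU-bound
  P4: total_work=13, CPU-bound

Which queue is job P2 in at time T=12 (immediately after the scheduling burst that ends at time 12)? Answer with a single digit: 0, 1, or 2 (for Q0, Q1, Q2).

t=0-3: P1@Q0 runs 3, rem=2, I/O yield, promote→Q0. Q0=[P2,P3,P4,P1] Q1=[] Q2=[]
t=3-6: P2@Q0 runs 3, rem=5, quantum used, demote→Q1. Q0=[P3,P4,P1] Q1=[P2] Q2=[]
t=6-9: P3@Q0 runs 3, rem=8, quantum used, demote→Q1. Q0=[P4,P1] Q1=[P2,P3] Q2=[]
t=9-12: P4@Q0 runs 3, rem=10, quantum used, demote→Q1. Q0=[P1] Q1=[P2,P3,P4] Q2=[]
t=12-14: P1@Q0 runs 2, rem=0, completes. Q0=[] Q1=[P2,P3,P4] Q2=[]
t=14-19: P2@Q1 runs 5, rem=0, completes. Q0=[] Q1=[P3,P4] Q2=[]
t=19-24: P3@Q1 runs 5, rem=3, quantum used, demote→Q2. Q0=[] Q1=[P4] Q2=[P3]
t=24-29: P4@Q1 runs 5, rem=5, quantum used, demote→Q2. Q0=[] Q1=[] Q2=[P3,P4]
t=29-32: P3@Q2 runs 3, rem=0, completes. Q0=[] Q1=[] Q2=[P4]
t=32-37: P4@Q2 runs 5, rem=0, completes. Q0=[] Q1=[] Q2=[]

Answer: 1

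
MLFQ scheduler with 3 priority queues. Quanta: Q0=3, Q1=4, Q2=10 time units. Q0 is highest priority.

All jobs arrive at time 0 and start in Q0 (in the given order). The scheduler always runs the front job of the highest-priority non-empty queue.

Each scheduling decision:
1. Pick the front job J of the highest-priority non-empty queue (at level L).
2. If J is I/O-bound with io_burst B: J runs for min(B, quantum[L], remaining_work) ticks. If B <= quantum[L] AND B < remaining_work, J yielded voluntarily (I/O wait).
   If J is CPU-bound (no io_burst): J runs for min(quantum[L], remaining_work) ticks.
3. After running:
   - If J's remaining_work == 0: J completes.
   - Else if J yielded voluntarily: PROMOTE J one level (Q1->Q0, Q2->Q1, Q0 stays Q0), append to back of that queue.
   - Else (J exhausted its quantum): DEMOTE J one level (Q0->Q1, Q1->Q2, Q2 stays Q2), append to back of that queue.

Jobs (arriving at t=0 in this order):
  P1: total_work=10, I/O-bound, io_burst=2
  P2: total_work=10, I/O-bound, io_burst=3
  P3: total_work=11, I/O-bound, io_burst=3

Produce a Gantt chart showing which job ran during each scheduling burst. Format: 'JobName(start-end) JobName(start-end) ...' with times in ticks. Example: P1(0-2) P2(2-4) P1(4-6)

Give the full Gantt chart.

Answer: P1(0-2) P2(2-5) P3(5-8) P1(8-10) P2(10-13) P3(13-16) P1(16-18) P2(18-21) P3(21-24) P1(24-26) P2(26-27) P3(27-29) P1(29-31)

Derivation:
t=0-2: P1@Q0 runs 2, rem=8, I/O yield, promote→Q0. Q0=[P2,P3,P1] Q1=[] Q2=[]
t=2-5: P2@Q0 runs 3, rem=7, I/O yield, promote→Q0. Q0=[P3,P1,P2] Q1=[] Q2=[]
t=5-8: P3@Q0 runs 3, rem=8, I/O yield, promote→Q0. Q0=[P1,P2,P3] Q1=[] Q2=[]
t=8-10: P1@Q0 runs 2, rem=6, I/O yield, promote→Q0. Q0=[P2,P3,P1] Q1=[] Q2=[]
t=10-13: P2@Q0 runs 3, rem=4, I/O yield, promote→Q0. Q0=[P3,P1,P2] Q1=[] Q2=[]
t=13-16: P3@Q0 runs 3, rem=5, I/O yield, promote→Q0. Q0=[P1,P2,P3] Q1=[] Q2=[]
t=16-18: P1@Q0 runs 2, rem=4, I/O yield, promote→Q0. Q0=[P2,P3,P1] Q1=[] Q2=[]
t=18-21: P2@Q0 runs 3, rem=1, I/O yield, promote→Q0. Q0=[P3,P1,P2] Q1=[] Q2=[]
t=21-24: P3@Q0 runs 3, rem=2, I/O yield, promote→Q0. Q0=[P1,P2,P3] Q1=[] Q2=[]
t=24-26: P1@Q0 runs 2, rem=2, I/O yield, promote→Q0. Q0=[P2,P3,P1] Q1=[] Q2=[]
t=26-27: P2@Q0 runs 1, rem=0, completes. Q0=[P3,P1] Q1=[] Q2=[]
t=27-29: P3@Q0 runs 2, rem=0, completes. Q0=[P1] Q1=[] Q2=[]
t=29-31: P1@Q0 runs 2, rem=0, completes. Q0=[] Q1=[] Q2=[]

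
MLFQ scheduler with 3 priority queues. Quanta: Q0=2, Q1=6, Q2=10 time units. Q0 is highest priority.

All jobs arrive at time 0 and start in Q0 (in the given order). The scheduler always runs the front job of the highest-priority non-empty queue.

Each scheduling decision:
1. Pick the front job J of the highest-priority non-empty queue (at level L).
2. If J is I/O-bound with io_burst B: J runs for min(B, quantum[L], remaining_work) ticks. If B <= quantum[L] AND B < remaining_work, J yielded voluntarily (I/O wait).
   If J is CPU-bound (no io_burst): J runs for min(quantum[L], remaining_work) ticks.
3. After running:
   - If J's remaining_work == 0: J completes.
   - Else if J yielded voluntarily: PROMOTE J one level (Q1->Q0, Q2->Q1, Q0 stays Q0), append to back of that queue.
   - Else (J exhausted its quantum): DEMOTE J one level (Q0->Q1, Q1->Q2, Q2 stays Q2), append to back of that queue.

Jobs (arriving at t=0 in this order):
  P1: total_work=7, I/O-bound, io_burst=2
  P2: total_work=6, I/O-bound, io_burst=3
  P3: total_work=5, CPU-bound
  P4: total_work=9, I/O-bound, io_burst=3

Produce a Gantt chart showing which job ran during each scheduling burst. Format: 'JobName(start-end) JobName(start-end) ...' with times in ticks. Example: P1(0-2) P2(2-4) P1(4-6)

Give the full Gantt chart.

Answer: P1(0-2) P2(2-4) P3(4-6) P4(6-8) P1(8-10) P1(10-12) P1(12-13) P2(13-16) P2(16-17) P3(17-20) P4(20-23) P4(23-25) P4(25-27)

Derivation:
t=0-2: P1@Q0 runs 2, rem=5, I/O yield, promote→Q0. Q0=[P2,P3,P4,P1] Q1=[] Q2=[]
t=2-4: P2@Q0 runs 2, rem=4, quantum used, demote→Q1. Q0=[P3,P4,P1] Q1=[P2] Q2=[]
t=4-6: P3@Q0 runs 2, rem=3, quantum used, demote→Q1. Q0=[P4,P1] Q1=[P2,P3] Q2=[]
t=6-8: P4@Q0 runs 2, rem=7, quantum used, demote→Q1. Q0=[P1] Q1=[P2,P3,P4] Q2=[]
t=8-10: P1@Q0 runs 2, rem=3, I/O yield, promote→Q0. Q0=[P1] Q1=[P2,P3,P4] Q2=[]
t=10-12: P1@Q0 runs 2, rem=1, I/O yield, promote→Q0. Q0=[P1] Q1=[P2,P3,P4] Q2=[]
t=12-13: P1@Q0 runs 1, rem=0, completes. Q0=[] Q1=[P2,P3,P4] Q2=[]
t=13-16: P2@Q1 runs 3, rem=1, I/O yield, promote→Q0. Q0=[P2] Q1=[P3,P4] Q2=[]
t=16-17: P2@Q0 runs 1, rem=0, completes. Q0=[] Q1=[P3,P4] Q2=[]
t=17-20: P3@Q1 runs 3, rem=0, completes. Q0=[] Q1=[P4] Q2=[]
t=20-23: P4@Q1 runs 3, rem=4, I/O yield, promote→Q0. Q0=[P4] Q1=[] Q2=[]
t=23-25: P4@Q0 runs 2, rem=2, quantum used, demote→Q1. Q0=[] Q1=[P4] Q2=[]
t=25-27: P4@Q1 runs 2, rem=0, completes. Q0=[] Q1=[] Q2=[]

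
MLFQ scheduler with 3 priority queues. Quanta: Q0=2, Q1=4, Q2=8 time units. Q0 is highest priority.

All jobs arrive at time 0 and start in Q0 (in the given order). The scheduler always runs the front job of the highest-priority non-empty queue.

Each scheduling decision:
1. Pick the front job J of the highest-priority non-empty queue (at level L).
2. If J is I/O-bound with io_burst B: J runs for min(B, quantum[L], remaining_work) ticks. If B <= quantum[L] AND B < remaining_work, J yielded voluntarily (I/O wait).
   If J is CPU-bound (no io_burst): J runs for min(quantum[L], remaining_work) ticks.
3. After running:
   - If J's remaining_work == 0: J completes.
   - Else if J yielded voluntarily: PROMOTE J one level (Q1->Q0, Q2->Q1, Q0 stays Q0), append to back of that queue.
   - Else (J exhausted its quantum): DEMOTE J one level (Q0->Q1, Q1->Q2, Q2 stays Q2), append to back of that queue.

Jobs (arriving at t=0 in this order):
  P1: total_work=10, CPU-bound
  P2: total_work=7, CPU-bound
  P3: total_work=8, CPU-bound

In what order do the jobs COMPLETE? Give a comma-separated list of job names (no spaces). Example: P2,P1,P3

Answer: P1,P2,P3

Derivation:
t=0-2: P1@Q0 runs 2, rem=8, quantum used, demote→Q1. Q0=[P2,P3] Q1=[P1] Q2=[]
t=2-4: P2@Q0 runs 2, rem=5, quantum used, demote→Q1. Q0=[P3] Q1=[P1,P2] Q2=[]
t=4-6: P3@Q0 runs 2, rem=6, quantum used, demote→Q1. Q0=[] Q1=[P1,P2,P3] Q2=[]
t=6-10: P1@Q1 runs 4, rem=4, quantum used, demote→Q2. Q0=[] Q1=[P2,P3] Q2=[P1]
t=10-14: P2@Q1 runs 4, rem=1, quantum used, demote→Q2. Q0=[] Q1=[P3] Q2=[P1,P2]
t=14-18: P3@Q1 runs 4, rem=2, quantum used, demote→Q2. Q0=[] Q1=[] Q2=[P1,P2,P3]
t=18-22: P1@Q2 runs 4, rem=0, completes. Q0=[] Q1=[] Q2=[P2,P3]
t=22-23: P2@Q2 runs 1, rem=0, completes. Q0=[] Q1=[] Q2=[P3]
t=23-25: P3@Q2 runs 2, rem=0, completes. Q0=[] Q1=[] Q2=[]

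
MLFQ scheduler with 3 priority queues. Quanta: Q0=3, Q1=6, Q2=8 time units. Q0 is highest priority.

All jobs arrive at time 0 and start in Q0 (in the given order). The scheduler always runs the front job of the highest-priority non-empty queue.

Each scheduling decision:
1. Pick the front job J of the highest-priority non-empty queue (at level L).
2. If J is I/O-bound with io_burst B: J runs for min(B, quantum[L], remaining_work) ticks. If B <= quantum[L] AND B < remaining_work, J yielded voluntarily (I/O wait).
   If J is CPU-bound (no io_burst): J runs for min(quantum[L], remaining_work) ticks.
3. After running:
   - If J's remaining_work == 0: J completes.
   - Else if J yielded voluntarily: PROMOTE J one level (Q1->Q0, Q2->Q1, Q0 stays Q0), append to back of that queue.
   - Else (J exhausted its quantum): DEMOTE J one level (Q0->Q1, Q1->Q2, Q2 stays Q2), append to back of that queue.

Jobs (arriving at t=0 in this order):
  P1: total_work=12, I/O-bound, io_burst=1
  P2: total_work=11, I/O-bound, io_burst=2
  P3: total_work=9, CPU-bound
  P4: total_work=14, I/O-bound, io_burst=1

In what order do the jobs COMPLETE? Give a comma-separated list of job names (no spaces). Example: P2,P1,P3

t=0-1: P1@Q0 runs 1, rem=11, I/O yield, promote→Q0. Q0=[P2,P3,P4,P1] Q1=[] Q2=[]
t=1-3: P2@Q0 runs 2, rem=9, I/O yield, promote→Q0. Q0=[P3,P4,P1,P2] Q1=[] Q2=[]
t=3-6: P3@Q0 runs 3, rem=6, quantum used, demote→Q1. Q0=[P4,P1,P2] Q1=[P3] Q2=[]
t=6-7: P4@Q0 runs 1, rem=13, I/O yield, promote→Q0. Q0=[P1,P2,P4] Q1=[P3] Q2=[]
t=7-8: P1@Q0 runs 1, rem=10, I/O yield, promote→Q0. Q0=[P2,P4,P1] Q1=[P3] Q2=[]
t=8-10: P2@Q0 runs 2, rem=7, I/O yield, promote→Q0. Q0=[P4,P1,P2] Q1=[P3] Q2=[]
t=10-11: P4@Q0 runs 1, rem=12, I/O yield, promote→Q0. Q0=[P1,P2,P4] Q1=[P3] Q2=[]
t=11-12: P1@Q0 runs 1, rem=9, I/O yield, promote→Q0. Q0=[P2,P4,P1] Q1=[P3] Q2=[]
t=12-14: P2@Q0 runs 2, rem=5, I/O yield, promote→Q0. Q0=[P4,P1,P2] Q1=[P3] Q2=[]
t=14-15: P4@Q0 runs 1, rem=11, I/O yield, promote→Q0. Q0=[P1,P2,P4] Q1=[P3] Q2=[]
t=15-16: P1@Q0 runs 1, rem=8, I/O yield, promote→Q0. Q0=[P2,P4,P1] Q1=[P3] Q2=[]
t=16-18: P2@Q0 runs 2, rem=3, I/O yield, promote→Q0. Q0=[P4,P1,P2] Q1=[P3] Q2=[]
t=18-19: P4@Q0 runs 1, rem=10, I/O yield, promote→Q0. Q0=[P1,P2,P4] Q1=[P3] Q2=[]
t=19-20: P1@Q0 runs 1, rem=7, I/O yield, promote→Q0. Q0=[P2,P4,P1] Q1=[P3] Q2=[]
t=20-22: P2@Q0 runs 2, rem=1, I/O yield, promote→Q0. Q0=[P4,P1,P2] Q1=[P3] Q2=[]
t=22-23: P4@Q0 runs 1, rem=9, I/O yield, promote→Q0. Q0=[P1,P2,P4] Q1=[P3] Q2=[]
t=23-24: P1@Q0 runs 1, rem=6, I/O yield, promote→Q0. Q0=[P2,P4,P1] Q1=[P3] Q2=[]
t=24-25: P2@Q0 runs 1, rem=0, completes. Q0=[P4,P1] Q1=[P3] Q2=[]
t=25-26: P4@Q0 runs 1, rem=8, I/O yield, promote→Q0. Q0=[P1,P4] Q1=[P3] Q2=[]
t=26-27: P1@Q0 runs 1, rem=5, I/O yield, promote→Q0. Q0=[P4,P1] Q1=[P3] Q2=[]
t=27-28: P4@Q0 runs 1, rem=7, I/O yield, promote→Q0. Q0=[P1,P4] Q1=[P3] Q2=[]
t=28-29: P1@Q0 runs 1, rem=4, I/O yield, promote→Q0. Q0=[P4,P1] Q1=[P3] Q2=[]
t=29-30: P4@Q0 runs 1, rem=6, I/O yield, promote→Q0. Q0=[P1,P4] Q1=[P3] Q2=[]
t=30-31: P1@Q0 runs 1, rem=3, I/O yield, promote→Q0. Q0=[P4,P1] Q1=[P3] Q2=[]
t=31-32: P4@Q0 runs 1, rem=5, I/O yield, promote→Q0. Q0=[P1,P4] Q1=[P3] Q2=[]
t=32-33: P1@Q0 runs 1, rem=2, I/O yield, promote→Q0. Q0=[P4,P1] Q1=[P3] Q2=[]
t=33-34: P4@Q0 runs 1, rem=4, I/O yield, promote→Q0. Q0=[P1,P4] Q1=[P3] Q2=[]
t=34-35: P1@Q0 runs 1, rem=1, I/O yield, promote→Q0. Q0=[P4,P1] Q1=[P3] Q2=[]
t=35-36: P4@Q0 runs 1, rem=3, I/O yield, promote→Q0. Q0=[P1,P4] Q1=[P3] Q2=[]
t=36-37: P1@Q0 runs 1, rem=0, completes. Q0=[P4] Q1=[P3] Q2=[]
t=37-38: P4@Q0 runs 1, rem=2, I/O yield, promote→Q0. Q0=[P4] Q1=[P3] Q2=[]
t=38-39: P4@Q0 runs 1, rem=1, I/O yield, promote→Q0. Q0=[P4] Q1=[P3] Q2=[]
t=39-40: P4@Q0 runs 1, rem=0, completes. Q0=[] Q1=[P3] Q2=[]
t=40-46: P3@Q1 runs 6, rem=0, completes. Q0=[] Q1=[] Q2=[]

Answer: P2,P1,P4,P3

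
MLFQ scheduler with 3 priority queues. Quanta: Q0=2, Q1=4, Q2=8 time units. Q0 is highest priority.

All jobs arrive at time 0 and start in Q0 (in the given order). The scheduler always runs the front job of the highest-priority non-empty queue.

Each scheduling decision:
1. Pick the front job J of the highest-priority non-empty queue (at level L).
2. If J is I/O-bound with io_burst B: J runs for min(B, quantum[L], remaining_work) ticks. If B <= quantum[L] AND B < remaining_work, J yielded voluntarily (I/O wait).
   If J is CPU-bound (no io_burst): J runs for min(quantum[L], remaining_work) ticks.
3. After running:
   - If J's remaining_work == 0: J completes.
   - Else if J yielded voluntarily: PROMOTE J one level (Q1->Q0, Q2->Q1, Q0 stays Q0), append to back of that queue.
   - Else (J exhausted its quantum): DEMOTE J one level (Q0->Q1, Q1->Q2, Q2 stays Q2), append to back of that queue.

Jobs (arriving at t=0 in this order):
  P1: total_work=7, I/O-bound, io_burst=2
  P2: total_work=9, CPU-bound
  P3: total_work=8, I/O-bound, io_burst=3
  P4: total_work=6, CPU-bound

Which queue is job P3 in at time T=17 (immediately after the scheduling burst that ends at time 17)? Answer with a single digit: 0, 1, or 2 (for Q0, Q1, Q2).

Answer: 1

Derivation:
t=0-2: P1@Q0 runs 2, rem=5, I/O yield, promote→Q0. Q0=[P2,P3,P4,P1] Q1=[] Q2=[]
t=2-4: P2@Q0 runs 2, rem=7, quantum used, demote→Q1. Q0=[P3,P4,P1] Q1=[P2] Q2=[]
t=4-6: P3@Q0 runs 2, rem=6, quantum used, demote→Q1. Q0=[P4,P1] Q1=[P2,P3] Q2=[]
t=6-8: P4@Q0 runs 2, rem=4, quantum used, demote→Q1. Q0=[P1] Q1=[P2,P3,P4] Q2=[]
t=8-10: P1@Q0 runs 2, rem=3, I/O yield, promote→Q0. Q0=[P1] Q1=[P2,P3,P4] Q2=[]
t=10-12: P1@Q0 runs 2, rem=1, I/O yield, promote→Q0. Q0=[P1] Q1=[P2,P3,P4] Q2=[]
t=12-13: P1@Q0 runs 1, rem=0, completes. Q0=[] Q1=[P2,P3,P4] Q2=[]
t=13-17: P2@Q1 runs 4, rem=3, quantum used, demote→Q2. Q0=[] Q1=[P3,P4] Q2=[P2]
t=17-20: P3@Q1 runs 3, rem=3, I/O yield, promote→Q0. Q0=[P3] Q1=[P4] Q2=[P2]
t=20-22: P3@Q0 runs 2, rem=1, quantum used, demote→Q1. Q0=[] Q1=[P4,P3] Q2=[P2]
t=22-26: P4@Q1 runs 4, rem=0, completes. Q0=[] Q1=[P3] Q2=[P2]
t=26-27: P3@Q1 runs 1, rem=0, completes. Q0=[] Q1=[] Q2=[P2]
t=27-30: P2@Q2 runs 3, rem=0, completes. Q0=[] Q1=[] Q2=[]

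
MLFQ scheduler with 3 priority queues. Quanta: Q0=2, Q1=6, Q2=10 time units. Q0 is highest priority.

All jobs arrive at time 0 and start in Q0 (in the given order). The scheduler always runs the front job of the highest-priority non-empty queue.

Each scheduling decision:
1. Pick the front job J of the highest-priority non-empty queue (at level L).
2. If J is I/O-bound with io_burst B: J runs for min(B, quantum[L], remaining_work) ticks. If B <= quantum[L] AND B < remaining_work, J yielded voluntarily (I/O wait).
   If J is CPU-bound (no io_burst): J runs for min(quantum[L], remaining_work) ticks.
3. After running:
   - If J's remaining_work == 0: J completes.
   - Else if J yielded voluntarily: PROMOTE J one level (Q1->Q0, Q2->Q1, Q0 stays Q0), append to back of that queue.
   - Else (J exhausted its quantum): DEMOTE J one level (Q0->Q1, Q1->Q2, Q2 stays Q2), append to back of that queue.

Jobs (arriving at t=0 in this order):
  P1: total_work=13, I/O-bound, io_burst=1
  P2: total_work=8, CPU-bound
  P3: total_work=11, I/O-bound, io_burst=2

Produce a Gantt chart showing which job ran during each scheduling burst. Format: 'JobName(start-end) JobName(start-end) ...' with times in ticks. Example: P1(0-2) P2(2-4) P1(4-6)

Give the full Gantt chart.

t=0-1: P1@Q0 runs 1, rem=12, I/O yield, promote→Q0. Q0=[P2,P3,P1] Q1=[] Q2=[]
t=1-3: P2@Q0 runs 2, rem=6, quantum used, demote→Q1. Q0=[P3,P1] Q1=[P2] Q2=[]
t=3-5: P3@Q0 runs 2, rem=9, I/O yield, promote→Q0. Q0=[P1,P3] Q1=[P2] Q2=[]
t=5-6: P1@Q0 runs 1, rem=11, I/O yield, promote→Q0. Q0=[P3,P1] Q1=[P2] Q2=[]
t=6-8: P3@Q0 runs 2, rem=7, I/O yield, promote→Q0. Q0=[P1,P3] Q1=[P2] Q2=[]
t=8-9: P1@Q0 runs 1, rem=10, I/O yield, promote→Q0. Q0=[P3,P1] Q1=[P2] Q2=[]
t=9-11: P3@Q0 runs 2, rem=5, I/O yield, promote→Q0. Q0=[P1,P3] Q1=[P2] Q2=[]
t=11-12: P1@Q0 runs 1, rem=9, I/O yield, promote→Q0. Q0=[P3,P1] Q1=[P2] Q2=[]
t=12-14: P3@Q0 runs 2, rem=3, I/O yield, promote→Q0. Q0=[P1,P3] Q1=[P2] Q2=[]
t=14-15: P1@Q0 runs 1, rem=8, I/O yield, promote→Q0. Q0=[P3,P1] Q1=[P2] Q2=[]
t=15-17: P3@Q0 runs 2, rem=1, I/O yield, promote→Q0. Q0=[P1,P3] Q1=[P2] Q2=[]
t=17-18: P1@Q0 runs 1, rem=7, I/O yield, promote→Q0. Q0=[P3,P1] Q1=[P2] Q2=[]
t=18-19: P3@Q0 runs 1, rem=0, completes. Q0=[P1] Q1=[P2] Q2=[]
t=19-20: P1@Q0 runs 1, rem=6, I/O yield, promote→Q0. Q0=[P1] Q1=[P2] Q2=[]
t=20-21: P1@Q0 runs 1, rem=5, I/O yield, promote→Q0. Q0=[P1] Q1=[P2] Q2=[]
t=21-22: P1@Q0 runs 1, rem=4, I/O yield, promote→Q0. Q0=[P1] Q1=[P2] Q2=[]
t=22-23: P1@Q0 runs 1, rem=3, I/O yield, promote→Q0. Q0=[P1] Q1=[P2] Q2=[]
t=23-24: P1@Q0 runs 1, rem=2, I/O yield, promote→Q0. Q0=[P1] Q1=[P2] Q2=[]
t=24-25: P1@Q0 runs 1, rem=1, I/O yield, promote→Q0. Q0=[P1] Q1=[P2] Q2=[]
t=25-26: P1@Q0 runs 1, rem=0, completes. Q0=[] Q1=[P2] Q2=[]
t=26-32: P2@Q1 runs 6, rem=0, completes. Q0=[] Q1=[] Q2=[]

Answer: P1(0-1) P2(1-3) P3(3-5) P1(5-6) P3(6-8) P1(8-9) P3(9-11) P1(11-12) P3(12-14) P1(14-15) P3(15-17) P1(17-18) P3(18-19) P1(19-20) P1(20-21) P1(21-22) P1(22-23) P1(23-24) P1(24-25) P1(25-26) P2(26-32)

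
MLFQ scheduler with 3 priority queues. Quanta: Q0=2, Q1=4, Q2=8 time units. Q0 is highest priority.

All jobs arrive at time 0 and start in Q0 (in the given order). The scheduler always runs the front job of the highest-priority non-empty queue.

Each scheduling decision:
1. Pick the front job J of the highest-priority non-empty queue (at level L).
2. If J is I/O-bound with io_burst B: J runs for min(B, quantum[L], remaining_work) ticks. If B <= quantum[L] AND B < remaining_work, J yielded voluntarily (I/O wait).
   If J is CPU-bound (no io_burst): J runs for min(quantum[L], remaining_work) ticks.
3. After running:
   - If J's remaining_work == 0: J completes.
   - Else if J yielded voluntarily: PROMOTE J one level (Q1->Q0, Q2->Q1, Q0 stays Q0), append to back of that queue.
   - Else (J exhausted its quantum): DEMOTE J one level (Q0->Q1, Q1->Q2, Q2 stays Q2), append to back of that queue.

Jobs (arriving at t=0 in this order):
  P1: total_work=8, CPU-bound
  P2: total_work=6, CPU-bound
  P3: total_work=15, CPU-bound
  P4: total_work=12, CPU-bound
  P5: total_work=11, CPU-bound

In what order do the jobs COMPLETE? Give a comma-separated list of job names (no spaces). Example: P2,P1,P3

Answer: P2,P1,P4,P5,P3

Derivation:
t=0-2: P1@Q0 runs 2, rem=6, quantum used, demote→Q1. Q0=[P2,P3,P4,P5] Q1=[P1] Q2=[]
t=2-4: P2@Q0 runs 2, rem=4, quantum used, demote→Q1. Q0=[P3,P4,P5] Q1=[P1,P2] Q2=[]
t=4-6: P3@Q0 runs 2, rem=13, quantum used, demote→Q1. Q0=[P4,P5] Q1=[P1,P2,P3] Q2=[]
t=6-8: P4@Q0 runs 2, rem=10, quantum used, demote→Q1. Q0=[P5] Q1=[P1,P2,P3,P4] Q2=[]
t=8-10: P5@Q0 runs 2, rem=9, quantum used, demote→Q1. Q0=[] Q1=[P1,P2,P3,P4,P5] Q2=[]
t=10-14: P1@Q1 runs 4, rem=2, quantum used, demote→Q2. Q0=[] Q1=[P2,P3,P4,P5] Q2=[P1]
t=14-18: P2@Q1 runs 4, rem=0, completes. Q0=[] Q1=[P3,P4,P5] Q2=[P1]
t=18-22: P3@Q1 runs 4, rem=9, quantum used, demote→Q2. Q0=[] Q1=[P4,P5] Q2=[P1,P3]
t=22-26: P4@Q1 runs 4, rem=6, quantum used, demote→Q2. Q0=[] Q1=[P5] Q2=[P1,P3,P4]
t=26-30: P5@Q1 runs 4, rem=5, quantum used, demote→Q2. Q0=[] Q1=[] Q2=[P1,P3,P4,P5]
t=30-32: P1@Q2 runs 2, rem=0, completes. Q0=[] Q1=[] Q2=[P3,P4,P5]
t=32-40: P3@Q2 runs 8, rem=1, quantum used, demote→Q2. Q0=[] Q1=[] Q2=[P4,P5,P3]
t=40-46: P4@Q2 runs 6, rem=0, completes. Q0=[] Q1=[] Q2=[P5,P3]
t=46-51: P5@Q2 runs 5, rem=0, completes. Q0=[] Q1=[] Q2=[P3]
t=51-52: P3@Q2 runs 1, rem=0, completes. Q0=[] Q1=[] Q2=[]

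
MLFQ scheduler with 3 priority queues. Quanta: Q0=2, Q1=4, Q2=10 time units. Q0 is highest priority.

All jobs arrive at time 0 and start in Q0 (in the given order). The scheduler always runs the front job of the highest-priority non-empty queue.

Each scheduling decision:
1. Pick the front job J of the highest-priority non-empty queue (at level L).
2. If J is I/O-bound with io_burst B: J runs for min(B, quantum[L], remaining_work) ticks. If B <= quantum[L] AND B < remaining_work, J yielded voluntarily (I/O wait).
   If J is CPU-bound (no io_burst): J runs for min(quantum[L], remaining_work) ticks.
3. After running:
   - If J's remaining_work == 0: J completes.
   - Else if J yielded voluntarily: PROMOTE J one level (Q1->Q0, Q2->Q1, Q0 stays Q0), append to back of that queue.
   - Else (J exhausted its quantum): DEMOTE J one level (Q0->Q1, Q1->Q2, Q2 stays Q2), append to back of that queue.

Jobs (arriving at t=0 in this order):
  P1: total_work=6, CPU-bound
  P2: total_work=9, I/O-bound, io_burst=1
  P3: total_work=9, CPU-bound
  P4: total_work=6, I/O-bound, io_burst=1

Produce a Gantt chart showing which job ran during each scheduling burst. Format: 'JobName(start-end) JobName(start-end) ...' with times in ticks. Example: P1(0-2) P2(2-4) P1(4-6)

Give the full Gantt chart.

Answer: P1(0-2) P2(2-3) P3(3-5) P4(5-6) P2(6-7) P4(7-8) P2(8-9) P4(9-10) P2(10-11) P4(11-12) P2(12-13) P4(13-14) P2(14-15) P4(15-16) P2(16-17) P2(17-18) P2(18-19) P1(19-23) P3(23-27) P3(27-30)

Derivation:
t=0-2: P1@Q0 runs 2, rem=4, quantum used, demote→Q1. Q0=[P2,P3,P4] Q1=[P1] Q2=[]
t=2-3: P2@Q0 runs 1, rem=8, I/O yield, promote→Q0. Q0=[P3,P4,P2] Q1=[P1] Q2=[]
t=3-5: P3@Q0 runs 2, rem=7, quantum used, demote→Q1. Q0=[P4,P2] Q1=[P1,P3] Q2=[]
t=5-6: P4@Q0 runs 1, rem=5, I/O yield, promote→Q0. Q0=[P2,P4] Q1=[P1,P3] Q2=[]
t=6-7: P2@Q0 runs 1, rem=7, I/O yield, promote→Q0. Q0=[P4,P2] Q1=[P1,P3] Q2=[]
t=7-8: P4@Q0 runs 1, rem=4, I/O yield, promote→Q0. Q0=[P2,P4] Q1=[P1,P3] Q2=[]
t=8-9: P2@Q0 runs 1, rem=6, I/O yield, promote→Q0. Q0=[P4,P2] Q1=[P1,P3] Q2=[]
t=9-10: P4@Q0 runs 1, rem=3, I/O yield, promote→Q0. Q0=[P2,P4] Q1=[P1,P3] Q2=[]
t=10-11: P2@Q0 runs 1, rem=5, I/O yield, promote→Q0. Q0=[P4,P2] Q1=[P1,P3] Q2=[]
t=11-12: P4@Q0 runs 1, rem=2, I/O yield, promote→Q0. Q0=[P2,P4] Q1=[P1,P3] Q2=[]
t=12-13: P2@Q0 runs 1, rem=4, I/O yield, promote→Q0. Q0=[P4,P2] Q1=[P1,P3] Q2=[]
t=13-14: P4@Q0 runs 1, rem=1, I/O yield, promote→Q0. Q0=[P2,P4] Q1=[P1,P3] Q2=[]
t=14-15: P2@Q0 runs 1, rem=3, I/O yield, promote→Q0. Q0=[P4,P2] Q1=[P1,P3] Q2=[]
t=15-16: P4@Q0 runs 1, rem=0, completes. Q0=[P2] Q1=[P1,P3] Q2=[]
t=16-17: P2@Q0 runs 1, rem=2, I/O yield, promote→Q0. Q0=[P2] Q1=[P1,P3] Q2=[]
t=17-18: P2@Q0 runs 1, rem=1, I/O yield, promote→Q0. Q0=[P2] Q1=[P1,P3] Q2=[]
t=18-19: P2@Q0 runs 1, rem=0, completes. Q0=[] Q1=[P1,P3] Q2=[]
t=19-23: P1@Q1 runs 4, rem=0, completes. Q0=[] Q1=[P3] Q2=[]
t=23-27: P3@Q1 runs 4, rem=3, quantum used, demote→Q2. Q0=[] Q1=[] Q2=[P3]
t=27-30: P3@Q2 runs 3, rem=0, completes. Q0=[] Q1=[] Q2=[]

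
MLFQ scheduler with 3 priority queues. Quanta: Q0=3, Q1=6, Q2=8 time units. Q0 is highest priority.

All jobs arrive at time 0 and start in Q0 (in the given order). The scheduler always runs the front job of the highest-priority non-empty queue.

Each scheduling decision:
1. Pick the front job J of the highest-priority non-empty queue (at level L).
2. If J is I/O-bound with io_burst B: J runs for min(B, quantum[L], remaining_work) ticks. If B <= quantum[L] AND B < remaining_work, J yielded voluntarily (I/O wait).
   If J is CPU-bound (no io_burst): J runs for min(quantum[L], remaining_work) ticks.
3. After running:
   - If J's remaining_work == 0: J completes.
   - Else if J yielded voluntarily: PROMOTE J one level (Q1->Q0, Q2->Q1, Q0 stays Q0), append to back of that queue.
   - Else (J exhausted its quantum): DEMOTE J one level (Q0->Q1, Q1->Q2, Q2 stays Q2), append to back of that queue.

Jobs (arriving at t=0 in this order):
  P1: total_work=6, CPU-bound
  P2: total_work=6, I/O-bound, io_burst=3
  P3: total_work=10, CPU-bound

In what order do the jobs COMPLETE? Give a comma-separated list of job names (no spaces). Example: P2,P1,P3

Answer: P2,P1,P3

Derivation:
t=0-3: P1@Q0 runs 3, rem=3, quantum used, demote→Q1. Q0=[P2,P3] Q1=[P1] Q2=[]
t=3-6: P2@Q0 runs 3, rem=3, I/O yield, promote→Q0. Q0=[P3,P2] Q1=[P1] Q2=[]
t=6-9: P3@Q0 runs 3, rem=7, quantum used, demote→Q1. Q0=[P2] Q1=[P1,P3] Q2=[]
t=9-12: P2@Q0 runs 3, rem=0, completes. Q0=[] Q1=[P1,P3] Q2=[]
t=12-15: P1@Q1 runs 3, rem=0, completes. Q0=[] Q1=[P3] Q2=[]
t=15-21: P3@Q1 runs 6, rem=1, quantum used, demote→Q2. Q0=[] Q1=[] Q2=[P3]
t=21-22: P3@Q2 runs 1, rem=0, completes. Q0=[] Q1=[] Q2=[]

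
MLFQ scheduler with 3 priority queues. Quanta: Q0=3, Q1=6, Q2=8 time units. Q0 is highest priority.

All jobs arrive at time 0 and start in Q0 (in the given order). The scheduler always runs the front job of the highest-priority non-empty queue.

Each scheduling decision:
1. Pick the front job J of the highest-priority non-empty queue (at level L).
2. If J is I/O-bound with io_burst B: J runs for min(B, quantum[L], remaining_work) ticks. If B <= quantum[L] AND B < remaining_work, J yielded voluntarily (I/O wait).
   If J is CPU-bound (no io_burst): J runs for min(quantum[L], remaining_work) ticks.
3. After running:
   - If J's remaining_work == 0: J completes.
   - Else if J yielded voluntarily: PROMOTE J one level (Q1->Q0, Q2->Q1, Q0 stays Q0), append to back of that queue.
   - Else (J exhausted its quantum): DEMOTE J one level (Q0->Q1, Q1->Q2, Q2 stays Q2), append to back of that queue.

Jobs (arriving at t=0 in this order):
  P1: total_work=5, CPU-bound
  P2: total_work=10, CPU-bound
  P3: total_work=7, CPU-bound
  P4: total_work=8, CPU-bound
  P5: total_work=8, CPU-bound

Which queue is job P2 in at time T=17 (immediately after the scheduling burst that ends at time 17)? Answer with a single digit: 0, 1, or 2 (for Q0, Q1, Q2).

t=0-3: P1@Q0 runs 3, rem=2, quantum used, demote→Q1. Q0=[P2,P3,P4,P5] Q1=[P1] Q2=[]
t=3-6: P2@Q0 runs 3, rem=7, quantum used, demote→Q1. Q0=[P3,P4,P5] Q1=[P1,P2] Q2=[]
t=6-9: P3@Q0 runs 3, rem=4, quantum used, demote→Q1. Q0=[P4,P5] Q1=[P1,P2,P3] Q2=[]
t=9-12: P4@Q0 runs 3, rem=5, quantum used, demote→Q1. Q0=[P5] Q1=[P1,P2,P3,P4] Q2=[]
t=12-15: P5@Q0 runs 3, rem=5, quantum used, demote→Q1. Q0=[] Q1=[P1,P2,P3,P4,P5] Q2=[]
t=15-17: P1@Q1 runs 2, rem=0, completes. Q0=[] Q1=[P2,P3,P4,P5] Q2=[]
t=17-23: P2@Q1 runs 6, rem=1, quantum used, demote→Q2. Q0=[] Q1=[P3,P4,P5] Q2=[P2]
t=23-27: P3@Q1 runs 4, rem=0, completes. Q0=[] Q1=[P4,P5] Q2=[P2]
t=27-32: P4@Q1 runs 5, rem=0, completes. Q0=[] Q1=[P5] Q2=[P2]
t=32-37: P5@Q1 runs 5, rem=0, completes. Q0=[] Q1=[] Q2=[P2]
t=37-38: P2@Q2 runs 1, rem=0, completes. Q0=[] Q1=[] Q2=[]

Answer: 1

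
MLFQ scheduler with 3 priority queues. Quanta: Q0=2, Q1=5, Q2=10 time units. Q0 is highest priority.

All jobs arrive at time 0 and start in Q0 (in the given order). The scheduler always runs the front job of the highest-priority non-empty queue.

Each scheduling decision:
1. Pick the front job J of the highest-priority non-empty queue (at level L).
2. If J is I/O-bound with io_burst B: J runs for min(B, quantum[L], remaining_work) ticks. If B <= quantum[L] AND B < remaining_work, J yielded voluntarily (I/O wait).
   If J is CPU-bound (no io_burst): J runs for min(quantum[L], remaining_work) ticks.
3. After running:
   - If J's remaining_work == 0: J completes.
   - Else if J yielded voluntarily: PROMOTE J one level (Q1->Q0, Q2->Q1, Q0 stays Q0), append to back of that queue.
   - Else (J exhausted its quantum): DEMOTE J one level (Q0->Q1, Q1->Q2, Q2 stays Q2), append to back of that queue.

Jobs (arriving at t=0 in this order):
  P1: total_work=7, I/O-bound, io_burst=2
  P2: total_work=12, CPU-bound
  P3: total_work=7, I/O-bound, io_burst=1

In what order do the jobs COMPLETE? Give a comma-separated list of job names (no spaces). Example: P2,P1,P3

t=0-2: P1@Q0 runs 2, rem=5, I/O yield, promote→Q0. Q0=[P2,P3,P1] Q1=[] Q2=[]
t=2-4: P2@Q0 runs 2, rem=10, quantum used, demote→Q1. Q0=[P3,P1] Q1=[P2] Q2=[]
t=4-5: P3@Q0 runs 1, rem=6, I/O yield, promote→Q0. Q0=[P1,P3] Q1=[P2] Q2=[]
t=5-7: P1@Q0 runs 2, rem=3, I/O yield, promote→Q0. Q0=[P3,P1] Q1=[P2] Q2=[]
t=7-8: P3@Q0 runs 1, rem=5, I/O yield, promote→Q0. Q0=[P1,P3] Q1=[P2] Q2=[]
t=8-10: P1@Q0 runs 2, rem=1, I/O yield, promote→Q0. Q0=[P3,P1] Q1=[P2] Q2=[]
t=10-11: P3@Q0 runs 1, rem=4, I/O yield, promote→Q0. Q0=[P1,P3] Q1=[P2] Q2=[]
t=11-12: P1@Q0 runs 1, rem=0, completes. Q0=[P3] Q1=[P2] Q2=[]
t=12-13: P3@Q0 runs 1, rem=3, I/O yield, promote→Q0. Q0=[P3] Q1=[P2] Q2=[]
t=13-14: P3@Q0 runs 1, rem=2, I/O yield, promote→Q0. Q0=[P3] Q1=[P2] Q2=[]
t=14-15: P3@Q0 runs 1, rem=1, I/O yield, promote→Q0. Q0=[P3] Q1=[P2] Q2=[]
t=15-16: P3@Q0 runs 1, rem=0, completes. Q0=[] Q1=[P2] Q2=[]
t=16-21: P2@Q1 runs 5, rem=5, quantum used, demote→Q2. Q0=[] Q1=[] Q2=[P2]
t=21-26: P2@Q2 runs 5, rem=0, completes. Q0=[] Q1=[] Q2=[]

Answer: P1,P3,P2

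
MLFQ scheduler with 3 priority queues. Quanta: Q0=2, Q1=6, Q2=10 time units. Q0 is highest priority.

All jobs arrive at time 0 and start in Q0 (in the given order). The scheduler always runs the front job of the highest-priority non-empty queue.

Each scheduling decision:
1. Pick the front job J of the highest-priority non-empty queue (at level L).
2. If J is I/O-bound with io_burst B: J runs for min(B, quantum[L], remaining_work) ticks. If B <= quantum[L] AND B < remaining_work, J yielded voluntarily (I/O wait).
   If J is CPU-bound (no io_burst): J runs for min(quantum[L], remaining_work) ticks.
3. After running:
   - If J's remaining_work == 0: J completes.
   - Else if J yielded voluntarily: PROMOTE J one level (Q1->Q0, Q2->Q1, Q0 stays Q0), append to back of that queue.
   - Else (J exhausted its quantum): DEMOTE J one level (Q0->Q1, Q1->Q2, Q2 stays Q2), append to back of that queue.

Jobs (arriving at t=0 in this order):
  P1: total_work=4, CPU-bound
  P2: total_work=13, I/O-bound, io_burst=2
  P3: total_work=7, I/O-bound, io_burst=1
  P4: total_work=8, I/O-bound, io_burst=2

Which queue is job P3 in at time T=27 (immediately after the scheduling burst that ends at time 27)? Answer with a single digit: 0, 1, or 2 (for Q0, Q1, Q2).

t=0-2: P1@Q0 runs 2, rem=2, quantum used, demote→Q1. Q0=[P2,P3,P4] Q1=[P1] Q2=[]
t=2-4: P2@Q0 runs 2, rem=11, I/O yield, promote→Q0. Q0=[P3,P4,P2] Q1=[P1] Q2=[]
t=4-5: P3@Q0 runs 1, rem=6, I/O yield, promote→Q0. Q0=[P4,P2,P3] Q1=[P1] Q2=[]
t=5-7: P4@Q0 runs 2, rem=6, I/O yield, promote→Q0. Q0=[P2,P3,P4] Q1=[P1] Q2=[]
t=7-9: P2@Q0 runs 2, rem=9, I/O yield, promote→Q0. Q0=[P3,P4,P2] Q1=[P1] Q2=[]
t=9-10: P3@Q0 runs 1, rem=5, I/O yield, promote→Q0. Q0=[P4,P2,P3] Q1=[P1] Q2=[]
t=10-12: P4@Q0 runs 2, rem=4, I/O yield, promote→Q0. Q0=[P2,P3,P4] Q1=[P1] Q2=[]
t=12-14: P2@Q0 runs 2, rem=7, I/O yield, promote→Q0. Q0=[P3,P4,P2] Q1=[P1] Q2=[]
t=14-15: P3@Q0 runs 1, rem=4, I/O yield, promote→Q0. Q0=[P4,P2,P3] Q1=[P1] Q2=[]
t=15-17: P4@Q0 runs 2, rem=2, I/O yield, promote→Q0. Q0=[P2,P3,P4] Q1=[P1] Q2=[]
t=17-19: P2@Q0 runs 2, rem=5, I/O yield, promote→Q0. Q0=[P3,P4,P2] Q1=[P1] Q2=[]
t=19-20: P3@Q0 runs 1, rem=3, I/O yield, promote→Q0. Q0=[P4,P2,P3] Q1=[P1] Q2=[]
t=20-22: P4@Q0 runs 2, rem=0, completes. Q0=[P2,P3] Q1=[P1] Q2=[]
t=22-24: P2@Q0 runs 2, rem=3, I/O yield, promote→Q0. Q0=[P3,P2] Q1=[P1] Q2=[]
t=24-25: P3@Q0 runs 1, rem=2, I/O yield, promote→Q0. Q0=[P2,P3] Q1=[P1] Q2=[]
t=25-27: P2@Q0 runs 2, rem=1, I/O yield, promote→Q0. Q0=[P3,P2] Q1=[P1] Q2=[]
t=27-28: P3@Q0 runs 1, rem=1, I/O yield, promote→Q0. Q0=[P2,P3] Q1=[P1] Q2=[]
t=28-29: P2@Q0 runs 1, rem=0, completes. Q0=[P3] Q1=[P1] Q2=[]
t=29-30: P3@Q0 runs 1, rem=0, completes. Q0=[] Q1=[P1] Q2=[]
t=30-32: P1@Q1 runs 2, rem=0, completes. Q0=[] Q1=[] Q2=[]

Answer: 0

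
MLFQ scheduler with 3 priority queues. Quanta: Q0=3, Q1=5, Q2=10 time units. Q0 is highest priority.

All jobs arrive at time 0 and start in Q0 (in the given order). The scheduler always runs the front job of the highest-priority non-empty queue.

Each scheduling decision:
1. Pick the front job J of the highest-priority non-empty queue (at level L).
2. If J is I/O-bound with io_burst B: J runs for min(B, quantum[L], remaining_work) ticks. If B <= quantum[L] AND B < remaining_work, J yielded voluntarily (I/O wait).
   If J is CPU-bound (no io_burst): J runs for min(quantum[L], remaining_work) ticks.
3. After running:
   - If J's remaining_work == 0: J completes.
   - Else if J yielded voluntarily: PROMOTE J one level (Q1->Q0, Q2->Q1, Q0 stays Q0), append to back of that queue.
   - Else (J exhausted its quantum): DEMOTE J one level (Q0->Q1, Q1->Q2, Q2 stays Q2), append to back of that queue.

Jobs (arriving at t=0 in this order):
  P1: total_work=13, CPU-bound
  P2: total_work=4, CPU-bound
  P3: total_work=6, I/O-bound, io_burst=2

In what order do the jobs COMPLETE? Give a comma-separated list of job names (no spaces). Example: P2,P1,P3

Answer: P3,P2,P1

Derivation:
t=0-3: P1@Q0 runs 3, rem=10, quantum used, demote→Q1. Q0=[P2,P3] Q1=[P1] Q2=[]
t=3-6: P2@Q0 runs 3, rem=1, quantum used, demote→Q1. Q0=[P3] Q1=[P1,P2] Q2=[]
t=6-8: P3@Q0 runs 2, rem=4, I/O yield, promote→Q0. Q0=[P3] Q1=[P1,P2] Q2=[]
t=8-10: P3@Q0 runs 2, rem=2, I/O yield, promote→Q0. Q0=[P3] Q1=[P1,P2] Q2=[]
t=10-12: P3@Q0 runs 2, rem=0, completes. Q0=[] Q1=[P1,P2] Q2=[]
t=12-17: P1@Q1 runs 5, rem=5, quantum used, demote→Q2. Q0=[] Q1=[P2] Q2=[P1]
t=17-18: P2@Q1 runs 1, rem=0, completes. Q0=[] Q1=[] Q2=[P1]
t=18-23: P1@Q2 runs 5, rem=0, completes. Q0=[] Q1=[] Q2=[]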